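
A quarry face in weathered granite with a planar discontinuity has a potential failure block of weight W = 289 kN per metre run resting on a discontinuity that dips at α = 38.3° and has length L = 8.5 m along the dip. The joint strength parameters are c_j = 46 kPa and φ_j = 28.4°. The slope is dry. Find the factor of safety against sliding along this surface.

FS = 2.87

Resolving the block weight along and normal to the plane and applying the Mohr–Coulomb strength on the joint:
N' = W cosα = 289·cos38.3° = 226.8 kN/m
Driving force T = W sinα = 289·sin38.3° = 179.1 kN/m
Resisting force R = c_j·L + N'·tanφ_j = 46·8.5 + 226.8·tan28.4° = 391.0 + 122.6 = 513.6 kN/m
FS = R / T = 513.6 / 179.1 = 2.868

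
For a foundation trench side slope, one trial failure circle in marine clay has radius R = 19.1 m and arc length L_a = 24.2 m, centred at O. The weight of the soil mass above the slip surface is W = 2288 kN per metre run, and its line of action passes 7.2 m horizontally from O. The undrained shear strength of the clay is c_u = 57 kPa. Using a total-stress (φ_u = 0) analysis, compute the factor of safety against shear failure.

FS = 1.60

Taking moments about the centre O, the resisting moment is provided by the undrained shear strength acting along the arc:
M_R = c_u·L_a·R = 57·24.20·19.1 = 26346.5 kN·m/m
M_D = W·d = 2288·7.2 = 16473.6 kN·m/m
FS = M_R / M_D = 26346.5 / 16473.6 = 1.599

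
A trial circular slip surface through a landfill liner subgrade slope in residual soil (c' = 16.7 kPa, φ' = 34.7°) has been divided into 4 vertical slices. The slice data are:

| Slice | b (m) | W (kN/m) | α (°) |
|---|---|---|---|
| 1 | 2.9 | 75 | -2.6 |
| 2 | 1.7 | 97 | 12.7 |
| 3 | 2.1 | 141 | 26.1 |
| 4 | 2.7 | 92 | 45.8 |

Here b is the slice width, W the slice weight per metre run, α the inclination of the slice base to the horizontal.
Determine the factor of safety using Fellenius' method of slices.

FS = 2.95

Ordinary method of slices: FS = Σ[c'·Δl_i + (W_i cosα_i)·tanφ'] / Σ W_i sinα_i, with Δl_i = b_i / cosα_i.
Slice 1: Δl = 2.9/cos(-2.6°) = 2.903 m; N'_1 = 75·cos(-2.6°) = 74.9; c'Δl = 48.48; W sinα = -3.4
Slice 2: Δl = 1.7/cos12.7° = 1.743 m; N'_2 = 97·cos12.7° = 94.6; c'Δl = 29.10; W sinα = 21.3
Slice 3: Δl = 2.1/cos26.1° = 2.338 m; N'_3 = 141·cos26.1° = 126.6; c'Δl = 39.05; W sinα = 62.0
Slice 4: Δl = 2.7/cos45.8° = 3.873 m; N'_4 = 92·cos45.8° = 64.1; c'Δl = 64.68; W sinα = 66.0
Σc'Δl = 181.3 kN/m; ΣN' = 360.3 kN/m; ΣW sinα = 145.9 kN/m
Resisting = 181.3 + 360.3·tan34.7° = 181.3 + 249.5 = 430.8 kN/m
FS = 430.8 / 145.9 = 2.953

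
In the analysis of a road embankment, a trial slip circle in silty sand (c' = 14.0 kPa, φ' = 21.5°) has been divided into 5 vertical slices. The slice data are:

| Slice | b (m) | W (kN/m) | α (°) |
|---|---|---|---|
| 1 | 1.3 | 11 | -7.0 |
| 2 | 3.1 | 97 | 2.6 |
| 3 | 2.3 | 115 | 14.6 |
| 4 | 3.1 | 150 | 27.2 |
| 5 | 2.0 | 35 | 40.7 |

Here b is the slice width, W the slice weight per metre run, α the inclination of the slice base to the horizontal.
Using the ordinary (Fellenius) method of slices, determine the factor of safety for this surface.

FS = 2.67

Ordinary method of slices: FS = Σ[c'·Δl_i + (W_i cosα_i)·tanφ'] / Σ W_i sinα_i, with Δl_i = b_i / cosα_i.
Slice 1: Δl = 1.3/cos(-7.0°) = 1.310 m; N'_1 = 11·cos(-7.0°) = 10.9; c'Δl = 18.34; W sinα = -1.3
Slice 2: Δl = 3.1/cos2.6° = 3.103 m; N'_2 = 97·cos2.6° = 96.9; c'Δl = 43.44; W sinα = 4.4
Slice 3: Δl = 2.3/cos14.6° = 2.377 m; N'_3 = 115·cos14.6° = 111.3; c'Δl = 33.27; W sinα = 29.0
Slice 4: Δl = 3.1/cos27.2° = 3.485 m; N'_4 = 150·cos27.2° = 133.4; c'Δl = 48.80; W sinα = 68.6
Slice 5: Δl = 2.0/cos40.7° = 2.638 m; N'_5 = 35·cos40.7° = 26.5; c'Δl = 36.93; W sinα = 22.8
Σc'Δl = 180.8 kN/m; ΣN' = 379.1 kN/m; ΣW sinα = 123.4 kN/m
Resisting = 180.8 + 379.1·tan21.5° = 180.8 + 149.3 = 330.1 kN/m
FS = 330.1 / 123.4 = 2.674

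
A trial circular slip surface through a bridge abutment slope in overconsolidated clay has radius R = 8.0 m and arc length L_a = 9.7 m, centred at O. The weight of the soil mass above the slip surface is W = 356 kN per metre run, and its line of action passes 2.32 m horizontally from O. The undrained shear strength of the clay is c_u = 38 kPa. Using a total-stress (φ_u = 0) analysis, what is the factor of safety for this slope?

FS = 3.57

Taking moments about the centre O, the resisting moment is provided by the undrained shear strength acting along the arc:
M_R = c_u·L_a·R = 38·9.70·8.0 = 2948.8 kN·m/m
M_D = W·d = 356·2.32 = 825.9 kN·m/m
FS = M_R / M_D = 2948.8 / 825.9 = 3.570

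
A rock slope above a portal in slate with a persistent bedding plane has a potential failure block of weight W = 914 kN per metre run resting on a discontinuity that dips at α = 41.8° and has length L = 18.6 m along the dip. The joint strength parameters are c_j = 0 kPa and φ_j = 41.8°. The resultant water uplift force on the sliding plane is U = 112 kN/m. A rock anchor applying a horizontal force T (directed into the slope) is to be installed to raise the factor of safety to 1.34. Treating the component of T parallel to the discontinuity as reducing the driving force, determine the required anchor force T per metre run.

Resolving forces along and normal to the sliding plane, with the horizontal anchor force T adding T·sinα to the effective normal force and T·cosα acting up the plane against the driving force:
FS = [c_jL + (W cosα − U + T sinα) tanφ_j] / [W sinα − T cosα]
Without the anchor: N' = 569.4 kN/m, driving T_d = 609.2 kN/m, resisting R = 0·18.6 + 569.4·tan41.8° = 509.1 kN/m, FS = 0.84.
Setting FS = 1.34 and solving for T:
1.34·(609.2 − T cos41.8°) = 509.1 + T sin41.8°·tan41.8°
T·(sin41.8°·tan41.8° + 1.34·cos41.8°) = 1.34·609.2 − 509.1
T·(0.6665·0.8941 + 1.34·0.7455) = 816.3 − 509.1 = 307.3
T·1.5949 = 307.3
T = 192.7 kN/m

T = 193 kN/m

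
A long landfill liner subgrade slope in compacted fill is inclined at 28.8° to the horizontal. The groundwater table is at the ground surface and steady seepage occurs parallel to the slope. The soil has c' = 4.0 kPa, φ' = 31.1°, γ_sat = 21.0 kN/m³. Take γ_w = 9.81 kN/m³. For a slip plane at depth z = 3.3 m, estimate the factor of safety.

With seepage parallel to the slope and the water table at the surface, the effective normal stress on the slip plane uses the buoyant unit weight γ' = γ_sat − γ_w while the driving shear stress uses γ_sat:
FS = [c' + γ' z cos²β tanφ'] / [γ_sat z sinβ cosβ]
γ' = 21.0 − 9.81 = 11.19 kN/m³
Numerator = 4.0 + 11.19·3.3·cos²28.8°·tan31.1° = 4.0 + 11.19·3.3·0.7679·0.6032 = 21.106 kPa
Denominator = 21.0·3.3·sin28.8°·cos28.8° = 21.0·3.3·0.4818·0.8763 = 29.256 kPa
FS = 21.106 / 29.256 = 0.721

FS = 0.72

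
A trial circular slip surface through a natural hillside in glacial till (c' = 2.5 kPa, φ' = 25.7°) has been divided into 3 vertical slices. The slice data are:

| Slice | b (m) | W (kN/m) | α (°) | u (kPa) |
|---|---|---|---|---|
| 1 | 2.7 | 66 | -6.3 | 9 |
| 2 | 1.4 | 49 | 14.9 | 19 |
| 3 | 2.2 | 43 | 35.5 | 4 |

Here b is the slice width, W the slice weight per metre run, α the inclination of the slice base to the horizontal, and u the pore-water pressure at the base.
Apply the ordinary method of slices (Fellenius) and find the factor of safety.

FS = 1.92

Ordinary method of slices: FS = Σ[c'·Δl_i + (W_i cosα_i − u_i·Δl_i)·tanφ'] / Σ W_i sinα_i, with Δl_i = b_i / cosα_i.
Slice 1: Δl = 2.7/cos(-6.3°) = 2.716 m; N'_1 = 66·cos(-6.3°) − 9·2.716 = 41.2; c'Δl = 6.79; W sinα = -7.2
Slice 2: Δl = 1.4/cos14.9° = 1.449 m; N'_2 = 49·cos14.9° − 19·1.449 = 19.8; c'Δl = 3.62; W sinα = 12.6
Slice 3: Δl = 2.2/cos35.5° = 2.702 m; N'_3 = 43·cos35.5° − 4·2.702 = 24.2; c'Δl = 6.76; W sinα = 25.0
Σc'Δl = 17.2 kN/m; ΣN' = 85.2 kN/m; ΣW sinα = 30.3 kN/m
Resisting = 17.2 + 85.2·tan25.7° = 17.2 + 41.0 = 58.2 kN/m
FS = 58.2 / 30.3 = 1.918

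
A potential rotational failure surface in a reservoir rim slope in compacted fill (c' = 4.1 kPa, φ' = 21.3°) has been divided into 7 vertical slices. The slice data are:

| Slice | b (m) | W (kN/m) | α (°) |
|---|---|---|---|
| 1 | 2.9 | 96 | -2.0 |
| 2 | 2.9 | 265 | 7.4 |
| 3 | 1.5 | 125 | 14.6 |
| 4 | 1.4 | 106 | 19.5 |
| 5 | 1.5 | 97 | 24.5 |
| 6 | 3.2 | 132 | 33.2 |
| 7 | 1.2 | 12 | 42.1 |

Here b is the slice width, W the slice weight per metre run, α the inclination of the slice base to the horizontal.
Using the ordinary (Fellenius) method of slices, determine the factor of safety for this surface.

Ordinary method of slices: FS = Σ[c'·Δl_i + (W_i cosα_i)·tanφ'] / Σ W_i sinα_i, with Δl_i = b_i / cosα_i.
Slice 1: Δl = 2.9/cos(-2.0°) = 2.902 m; N'_1 = 96·cos(-2.0°) = 95.9; c'Δl = 11.90; W sinα = -3.4
Slice 2: Δl = 2.9/cos7.4° = 2.924 m; N'_2 = 265·cos7.4° = 262.8; c'Δl = 11.99; W sinα = 34.1
Slice 3: Δl = 1.5/cos14.6° = 1.550 m; N'_3 = 125·cos14.6° = 121.0; c'Δl = 6.36; W sinα = 31.5
Slice 4: Δl = 1.4/cos19.5° = 1.485 m; N'_4 = 106·cos19.5° = 99.9; c'Δl = 6.09; W sinα = 35.4
Slice 5: Δl = 1.5/cos24.5° = 1.648 m; N'_5 = 97·cos24.5° = 88.3; c'Δl = 6.76; W sinα = 40.2
Slice 6: Δl = 3.2/cos33.2° = 3.824 m; N'_6 = 132·cos33.2° = 110.5; c'Δl = 15.68; W sinα = 72.3
Slice 7: Δl = 1.2/cos42.1° = 1.617 m; N'_7 = 12·cos42.1° = 8.9; c'Δl = 6.63; W sinα = 8.0
Σc'Δl = 65.4 kN/m; ΣN' = 787.2 kN/m; ΣW sinα = 218.2 kN/m
Resisting = 65.4 + 787.2·tan21.3° = 65.4 + 306.9 = 372.3 kN/m
FS = 372.3 / 218.2 = 1.706

FS = 1.71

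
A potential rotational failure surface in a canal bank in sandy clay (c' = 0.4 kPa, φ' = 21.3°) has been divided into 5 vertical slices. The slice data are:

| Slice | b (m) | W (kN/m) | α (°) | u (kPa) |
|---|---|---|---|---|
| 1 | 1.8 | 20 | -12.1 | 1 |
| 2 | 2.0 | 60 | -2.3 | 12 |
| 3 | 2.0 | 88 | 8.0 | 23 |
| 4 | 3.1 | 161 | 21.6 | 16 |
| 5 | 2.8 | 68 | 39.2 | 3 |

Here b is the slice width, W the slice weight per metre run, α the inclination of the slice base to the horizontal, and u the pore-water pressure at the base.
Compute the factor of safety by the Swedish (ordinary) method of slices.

Ordinary method of slices: FS = Σ[c'·Δl_i + (W_i cosα_i − u_i·Δl_i)·tanφ'] / Σ W_i sinα_i, with Δl_i = b_i / cosα_i.
Slice 1: Δl = 1.8/cos(-12.1°) = 1.841 m; N'_1 = 20·cos(-12.1°) − 1·1.841 = 17.7; c'Δl = 0.74; W sinα = -4.2
Slice 2: Δl = 2.0/cos(-2.3°) = 2.002 m; N'_2 = 60·cos(-2.3°) − 12·2.002 = 35.9; c'Δl = 0.80; W sinα = -2.4
Slice 3: Δl = 2.0/cos8.0° = 2.020 m; N'_3 = 88·cos8.0° − 23·2.020 = 40.7; c'Δl = 0.81; W sinα = 12.2
Slice 4: Δl = 3.1/cos21.6° = 3.334 m; N'_4 = 161·cos21.6° − 16·3.334 = 96.3; c'Δl = 1.33; W sinα = 59.3
Slice 5: Δl = 2.8/cos39.2° = 3.613 m; N'_5 = 68·cos39.2° − 3·3.613 = 41.9; c'Δl = 1.45; W sinα = 43.0
Σc'Δl = 5.1 kN/m; ΣN' = 232.5 kN/m; ΣW sinα = 107.9 kN/m
Resisting = 5.1 + 232.5·tan21.3° = 5.1 + 90.7 = 95.8 kN/m
FS = 95.8 / 107.9 = 0.888

FS = 0.89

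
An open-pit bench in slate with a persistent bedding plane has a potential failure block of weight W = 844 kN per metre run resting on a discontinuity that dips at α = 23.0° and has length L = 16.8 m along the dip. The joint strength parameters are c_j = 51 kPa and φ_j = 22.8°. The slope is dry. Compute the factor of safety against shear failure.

Resolving the block weight along and normal to the plane and applying the Mohr–Coulomb strength on the joint:
N' = W cosα = 844·cos23.0° = 776.9 kN/m
Driving force T = W sinα = 844·sin23.0° = 329.8 kN/m
Resisting force R = c_j·L + N'·tanφ_j = 51·16.8 + 776.9·tan22.8° = 856.8 + 326.6 = 1183.4 kN/m
FS = R / T = 1183.4 / 329.8 = 3.588

FS = 3.59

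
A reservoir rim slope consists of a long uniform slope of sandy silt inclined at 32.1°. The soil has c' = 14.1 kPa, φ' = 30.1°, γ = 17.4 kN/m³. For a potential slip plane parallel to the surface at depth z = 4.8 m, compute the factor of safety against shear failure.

FS = 1.30

For an infinite slope with a slip plane parallel to the surface (no pore pressure): FS = [c' + γz cos²β tanφ'] / [γz sinβ cosβ].
γz = 17.4·4.8 = 83.52 kN/m²
Numerator = 14.1 + 83.52·cos²32.1°·tan30.1° = 14.1 + 83.52·0.7176·0.5797 = 48.843 kPa
Denominator = 83.52·sin32.1°·cos32.1° = 83.52·0.5314·0.8471 = 37.597 kPa
FS = 48.843 / 37.597 = 1.299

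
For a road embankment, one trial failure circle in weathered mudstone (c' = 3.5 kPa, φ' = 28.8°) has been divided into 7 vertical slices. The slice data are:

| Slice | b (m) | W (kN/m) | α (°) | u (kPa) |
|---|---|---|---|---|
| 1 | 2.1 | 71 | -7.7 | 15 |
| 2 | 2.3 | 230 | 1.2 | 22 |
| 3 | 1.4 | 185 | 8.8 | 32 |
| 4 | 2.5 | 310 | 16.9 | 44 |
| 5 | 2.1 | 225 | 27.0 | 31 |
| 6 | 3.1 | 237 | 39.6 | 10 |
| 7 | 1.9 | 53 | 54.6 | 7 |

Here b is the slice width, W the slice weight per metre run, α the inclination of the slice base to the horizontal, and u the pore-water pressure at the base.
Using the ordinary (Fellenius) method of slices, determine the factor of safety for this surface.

FS = 1.25

Ordinary method of slices: FS = Σ[c'·Δl_i + (W_i cosα_i − u_i·Δl_i)·tanφ'] / Σ W_i sinα_i, with Δl_i = b_i / cosα_i.
Slice 1: Δl = 2.1/cos(-7.7°) = 2.119 m; N'_1 = 71·cos(-7.7°) − 15·2.119 = 38.6; c'Δl = 7.42; W sinα = -9.5
Slice 2: Δl = 2.3/cos1.2° = 2.301 m; N'_2 = 230·cos1.2° − 22·2.301 = 179.3; c'Δl = 8.05; W sinα = 4.8
Slice 3: Δl = 1.4/cos8.8° = 1.417 m; N'_3 = 185·cos8.8° − 32·1.417 = 137.5; c'Δl = 4.96; W sinα = 28.3
Slice 4: Δl = 2.5/cos16.9° = 2.613 m; N'_4 = 310·cos16.9° − 44·2.613 = 181.6; c'Δl = 9.14; W sinα = 90.1
Slice 5: Δl = 2.1/cos27.0° = 2.357 m; N'_5 = 225·cos27.0° − 31·2.357 = 127.4; c'Δl = 8.25; W sinα = 102.1
Slice 6: Δl = 3.1/cos39.6° = 4.023 m; N'_6 = 237·cos39.6° − 10·4.023 = 142.4; c'Δl = 14.08; W sinα = 151.1
Slice 7: Δl = 1.9/cos54.6° = 3.280 m; N'_7 = 53·cos54.6° − 7·3.280 = 7.7; c'Δl = 11.48; W sinα = 43.2
Σc'Δl = 63.4 kN/m; ΣN' = 814.6 kN/m; ΣW sinα = 410.1 kN/m
Resisting = 63.4 + 814.6·tan28.8° = 63.4 + 447.8 = 511.2 kN/m
FS = 511.2 / 410.1 = 1.246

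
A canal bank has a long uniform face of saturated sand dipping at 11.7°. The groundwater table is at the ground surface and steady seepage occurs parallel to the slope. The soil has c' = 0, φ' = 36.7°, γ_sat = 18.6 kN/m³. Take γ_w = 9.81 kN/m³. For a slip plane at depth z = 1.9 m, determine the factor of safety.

With seepage parallel to the slope and the water table at the surface, the effective normal stress on the slip plane uses the buoyant unit weight γ' = γ_sat − γ_w while the driving shear stress uses γ_sat:
FS = [c' + γ' z cos²β tanφ'] / [γ_sat z sinβ cosβ]
(For c' = 0 this reduces to FS = (γ'/γ_sat)·tanφ'/tanβ.)
γ' = 18.6 − 9.81 = 8.79 kN/m³
Numerator = 0.0 + 8.79·1.9·cos²11.7°·tan36.7° = 0.0 + 8.79·1.9·0.9589·0.7454 = 11.937 kPa
Denominator = 18.6·1.9·sin11.7°·cos11.7° = 18.6·1.9·0.2028·0.9792 = 7.018 kPa
FS = 11.937 / 7.018 = 1.701

FS = 1.70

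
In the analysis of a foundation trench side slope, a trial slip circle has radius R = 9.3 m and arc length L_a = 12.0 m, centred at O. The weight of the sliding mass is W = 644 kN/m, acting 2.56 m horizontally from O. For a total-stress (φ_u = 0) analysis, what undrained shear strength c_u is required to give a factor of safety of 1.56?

FS = c_u·L_a·R / (W·d), so c_u = FS·W·d / (L_a·R).
c_u = 1.56·644·2.56 / (12.00·9.3) = 2571.9 / 111.60 = 23.05 kPa

c_u = 23.0 kPa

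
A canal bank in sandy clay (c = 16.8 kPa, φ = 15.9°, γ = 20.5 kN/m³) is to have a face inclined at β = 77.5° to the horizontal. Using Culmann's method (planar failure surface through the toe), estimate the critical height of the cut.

H_c = 5.87 m

Culmann's analysis gives the critical failure plane at α_cr = (β + φ)/2 = (77.5 + 15.9)/2 = 46.7°, and the critical height
H_c = (4c/γ) · sinβ cosφ / [1 − cos(β − φ)]
    = (4·16.8/20.5) · sin77.5°·cos15.9° / [1 − cos(61.6°)]
    = 3.278 · 0.9763·0.9617 / [1 − 0.4756]
    = 3.278 · 0.9389 / 0.5244
    = 5.87 m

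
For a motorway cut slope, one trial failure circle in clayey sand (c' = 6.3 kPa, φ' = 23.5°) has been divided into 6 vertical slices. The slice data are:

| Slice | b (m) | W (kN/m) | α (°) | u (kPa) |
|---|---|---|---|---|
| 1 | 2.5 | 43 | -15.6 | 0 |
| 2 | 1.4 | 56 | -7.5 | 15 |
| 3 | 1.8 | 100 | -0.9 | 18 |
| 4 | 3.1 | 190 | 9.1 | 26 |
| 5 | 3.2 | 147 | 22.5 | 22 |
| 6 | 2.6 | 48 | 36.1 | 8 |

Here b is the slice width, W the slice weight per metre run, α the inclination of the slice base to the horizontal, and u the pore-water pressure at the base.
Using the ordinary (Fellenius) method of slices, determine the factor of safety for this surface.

FS = 2.53

Ordinary method of slices: FS = Σ[c'·Δl_i + (W_i cosα_i − u_i·Δl_i)·tanφ'] / Σ W_i sinα_i, with Δl_i = b_i / cosα_i.
Slice 1: Δl = 2.5/cos(-15.6°) = 2.596 m; N'_1 = 43·cos(-15.6°) − 0·2.596 = 41.4; c'Δl = 16.35; W sinα = -11.6
Slice 2: Δl = 1.4/cos(-7.5°) = 1.412 m; N'_2 = 56·cos(-7.5°) − 15·1.412 = 34.3; c'Δl = 8.90; W sinα = -7.3
Slice 3: Δl = 1.8/cos(-0.9°) = 1.800 m; N'_3 = 100·cos(-0.9°) − 18·1.800 = 67.6; c'Δl = 11.34; W sinα = -1.6
Slice 4: Δl = 3.1/cos9.1° = 3.140 m; N'_4 = 190·cos9.1° − 26·3.140 = 106.0; c'Δl = 19.78; W sinα = 30.1
Slice 5: Δl = 3.2/cos22.5° = 3.464 m; N'_5 = 147·cos22.5° − 22·3.464 = 59.6; c'Δl = 21.82; W sinα = 56.3
Slice 6: Δl = 2.6/cos36.1° = 3.218 m; N'_6 = 48·cos36.1° − 8·3.218 = 13.0; c'Δl = 20.27; W sinα = 28.3
Σc'Δl = 98.5 kN/m; ΣN' = 322.0 kN/m; ΣW sinα = 94.1 kN/m
Resisting = 98.5 + 322.0·tan23.5° = 98.5 + 140.0 = 238.5 kN/m
FS = 238.5 / 94.1 = 2.533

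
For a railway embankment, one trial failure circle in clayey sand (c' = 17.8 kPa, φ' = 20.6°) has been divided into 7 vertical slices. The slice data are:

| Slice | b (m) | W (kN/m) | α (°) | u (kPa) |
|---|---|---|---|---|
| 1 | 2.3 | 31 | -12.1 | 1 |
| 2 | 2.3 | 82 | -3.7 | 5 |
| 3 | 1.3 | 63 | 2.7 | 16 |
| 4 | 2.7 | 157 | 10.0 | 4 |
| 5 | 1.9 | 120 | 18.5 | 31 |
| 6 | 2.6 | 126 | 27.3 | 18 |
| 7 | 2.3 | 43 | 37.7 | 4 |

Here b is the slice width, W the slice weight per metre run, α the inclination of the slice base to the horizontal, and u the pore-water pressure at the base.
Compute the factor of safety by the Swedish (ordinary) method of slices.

FS = 3.21

Ordinary method of slices: FS = Σ[c'·Δl_i + (W_i cosα_i − u_i·Δl_i)·tanφ'] / Σ W_i sinα_i, with Δl_i = b_i / cosα_i.
Slice 1: Δl = 2.3/cos(-12.1°) = 2.352 m; N'_1 = 31·cos(-12.1°) − 1·2.352 = 28.0; c'Δl = 41.87; W sinα = -6.5
Slice 2: Δl = 2.3/cos(-3.7°) = 2.305 m; N'_2 = 82·cos(-3.7°) − 5·2.305 = 70.3; c'Δl = 41.03; W sinα = -5.3
Slice 3: Δl = 1.3/cos2.7° = 1.301 m; N'_3 = 63·cos2.7° − 16·1.301 = 42.1; c'Δl = 23.17; W sinα = 3.0
Slice 4: Δl = 2.7/cos10.0° = 2.742 m; N'_4 = 157·cos10.0° − 4·2.742 = 143.6; c'Δl = 48.80; W sinα = 27.3
Slice 5: Δl = 1.9/cos18.5° = 2.004 m; N'_5 = 120·cos18.5° − 31·2.004 = 51.7; c'Δl = 35.66; W sinα = 38.1
Slice 6: Δl = 2.6/cos27.3° = 2.926 m; N'_6 = 126·cos27.3° − 18·2.926 = 59.3; c'Δl = 52.08; W sinα = 57.8
Slice 7: Δl = 2.3/cos37.7° = 2.907 m; N'_7 = 43·cos37.7° − 4·2.907 = 22.4; c'Δl = 51.74; W sinα = 26.3
Σc'Δl = 294.3 kN/m; ΣN' = 417.4 kN/m; ΣW sinα = 140.6 kN/m
Resisting = 294.3 + 417.4·tan20.6° = 294.3 + 156.9 = 451.2 kN/m
FS = 451.2 / 140.6 = 3.209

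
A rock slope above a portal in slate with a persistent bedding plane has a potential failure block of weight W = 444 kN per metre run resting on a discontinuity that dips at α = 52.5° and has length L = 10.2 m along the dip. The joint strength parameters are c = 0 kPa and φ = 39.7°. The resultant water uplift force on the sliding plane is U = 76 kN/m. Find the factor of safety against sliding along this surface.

FS = 0.46

Resolving the block weight along and normal to the plane and applying the Mohr–Coulomb strength on the joint:
N' = W cosα − U = 444·cos52.5° − 76 = 194.3 kN/m
Driving force T = W sinα = 444·sin52.5° = 352.2 kN/m
Resisting force R = c·L + N'·tanφ = 0·10.2 + 194.3·tan39.7° = 0.0 + 161.3 = 161.3 kN/m
FS = R / T = 161.3 / 352.2 = 0.458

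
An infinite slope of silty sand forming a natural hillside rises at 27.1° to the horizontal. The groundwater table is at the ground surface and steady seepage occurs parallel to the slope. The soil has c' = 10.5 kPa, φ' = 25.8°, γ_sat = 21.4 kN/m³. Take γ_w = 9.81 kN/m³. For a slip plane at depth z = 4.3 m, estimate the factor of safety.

FS = 0.79

With seepage parallel to the slope and the water table at the surface, the effective normal stress on the slip plane uses the buoyant unit weight γ' = γ_sat − γ_w while the driving shear stress uses γ_sat:
FS = [c' + γ' z cos²β tanφ'] / [γ_sat z sinβ cosβ]
γ' = 21.4 − 9.81 = 11.59 kN/m³
Numerator = 10.5 + 11.59·4.3·cos²27.1°·tan25.8° = 10.5 + 11.59·4.3·0.7925·0.4834 = 29.593 kPa
Denominator = 21.4·4.3·sin27.1°·cos27.1° = 21.4·4.3·0.4555·0.8902 = 37.317 kPa
FS = 29.593 / 37.317 = 0.793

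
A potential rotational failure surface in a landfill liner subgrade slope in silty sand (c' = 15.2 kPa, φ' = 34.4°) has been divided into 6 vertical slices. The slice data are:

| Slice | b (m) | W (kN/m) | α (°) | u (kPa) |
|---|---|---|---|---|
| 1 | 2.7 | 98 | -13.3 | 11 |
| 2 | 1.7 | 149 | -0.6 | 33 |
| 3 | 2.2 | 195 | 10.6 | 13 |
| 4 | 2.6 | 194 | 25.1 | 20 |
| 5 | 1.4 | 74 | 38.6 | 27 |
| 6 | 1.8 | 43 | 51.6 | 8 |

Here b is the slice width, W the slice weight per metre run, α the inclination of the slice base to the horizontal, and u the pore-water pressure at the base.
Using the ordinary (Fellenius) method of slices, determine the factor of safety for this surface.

Ordinary method of slices: FS = Σ[c'·Δl_i + (W_i cosα_i − u_i·Δl_i)·tanφ'] / Σ W_i sinα_i, with Δl_i = b_i / cosα_i.
Slice 1: Δl = 2.7/cos(-13.3°) = 2.774 m; N'_1 = 98·cos(-13.3°) − 11·2.774 = 64.9; c'Δl = 42.17; W sinα = -22.5
Slice 2: Δl = 1.7/cos(-0.6°) = 1.700 m; N'_2 = 149·cos(-0.6°) − 33·1.700 = 92.9; c'Δl = 25.84; W sinα = -1.6
Slice 3: Δl = 2.2/cos10.6° = 2.238 m; N'_3 = 195·cos10.6° − 13·2.238 = 162.6; c'Δl = 34.02; W sinα = 35.9
Slice 4: Δl = 2.6/cos25.1° = 2.871 m; N'_4 = 194·cos25.1° − 20·2.871 = 118.3; c'Δl = 43.64; W sinα = 82.3
Slice 5: Δl = 1.4/cos38.6° = 1.791 m; N'_5 = 74·cos38.6° − 27·1.791 = 9.5; c'Δl = 27.23; W sinα = 46.2
Slice 6: Δl = 1.8/cos51.6° = 2.898 m; N'_6 = 43·cos51.6° − 8·2.898 = 3.5; c'Δl = 44.05; W sinα = 33.7
Σc'Δl = 217.0 kN/m; ΣN' = 451.6 kN/m; ΣW sinα = 173.9 kN/m
Resisting = 217.0 + 451.6·tan34.4° = 217.0 + 309.2 = 526.1 kN/m
FS = 526.1 / 173.9 = 3.025

FS = 3.03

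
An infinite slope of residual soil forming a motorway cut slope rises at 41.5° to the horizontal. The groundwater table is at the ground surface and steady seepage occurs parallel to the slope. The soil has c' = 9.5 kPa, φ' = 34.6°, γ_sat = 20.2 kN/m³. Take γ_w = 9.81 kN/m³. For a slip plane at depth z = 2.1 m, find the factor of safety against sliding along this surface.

With seepage parallel to the slope and the water table at the surface, the effective normal stress on the slip plane uses the buoyant unit weight γ' = γ_sat − γ_w while the driving shear stress uses γ_sat:
FS = [c' + γ' z cos²β tanφ'] / [γ_sat z sinβ cosβ]
γ' = 20.2 − 9.81 = 10.39 kN/m³
Numerator = 9.5 + 10.39·2.1·cos²41.5°·tan34.6° = 9.5 + 10.39·2.1·0.5609·0.6899 = 17.943 kPa
Denominator = 20.2·2.1·sin41.5°·cos41.5° = 20.2·2.1·0.6626·0.7490 = 21.052 kPa
FS = 17.943 / 21.052 = 0.852

FS = 0.85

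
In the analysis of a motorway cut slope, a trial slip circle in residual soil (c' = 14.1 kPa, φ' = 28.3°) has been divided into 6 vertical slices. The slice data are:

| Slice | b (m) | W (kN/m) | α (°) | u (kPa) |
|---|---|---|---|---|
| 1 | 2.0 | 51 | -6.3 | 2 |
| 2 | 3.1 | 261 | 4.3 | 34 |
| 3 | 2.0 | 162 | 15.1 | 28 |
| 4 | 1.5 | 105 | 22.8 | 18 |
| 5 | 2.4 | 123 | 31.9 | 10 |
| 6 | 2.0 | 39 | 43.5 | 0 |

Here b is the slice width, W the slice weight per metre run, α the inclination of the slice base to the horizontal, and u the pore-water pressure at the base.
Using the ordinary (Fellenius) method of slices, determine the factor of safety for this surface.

Ordinary method of slices: FS = Σ[c'·Δl_i + (W_i cosα_i − u_i·Δl_i)·tanφ'] / Σ W_i sinα_i, with Δl_i = b_i / cosα_i.
Slice 1: Δl = 2.0/cos(-6.3°) = 2.012 m; N'_1 = 51·cos(-6.3°) − 2·2.012 = 46.7; c'Δl = 28.37; W sinα = -5.6
Slice 2: Δl = 3.1/cos4.3° = 3.109 m; N'_2 = 261·cos4.3° − 34·3.109 = 154.6; c'Δl = 43.83; W sinα = 19.6
Slice 3: Δl = 2.0/cos15.1° = 2.072 m; N'_3 = 162·cos15.1° − 28·2.072 = 98.4; c'Δl = 29.21; W sinα = 42.2
Slice 4: Δl = 1.5/cos22.8° = 1.627 m; N'_4 = 105·cos22.8° − 18·1.627 = 67.5; c'Δl = 22.94; W sinα = 40.7
Slice 5: Δl = 2.4/cos31.9° = 2.827 m; N'_5 = 123·cos31.9° − 10·2.827 = 76.2; c'Δl = 39.86; W sinα = 65.0
Slice 6: Δl = 2.0/cos43.5° = 2.757 m; N'_6 = 39·cos43.5° − 0·2.757 = 28.3; c'Δl = 38.88; W sinα = 26.8
Σc'Δl = 203.1 kN/m; ΣN' = 471.6 kN/m; ΣW sinα = 188.7 kN/m
Resisting = 203.1 + 471.6·tan28.3° = 203.1 + 253.9 = 457.0 kN/m
FS = 457.0 / 188.7 = 2.422

FS = 2.42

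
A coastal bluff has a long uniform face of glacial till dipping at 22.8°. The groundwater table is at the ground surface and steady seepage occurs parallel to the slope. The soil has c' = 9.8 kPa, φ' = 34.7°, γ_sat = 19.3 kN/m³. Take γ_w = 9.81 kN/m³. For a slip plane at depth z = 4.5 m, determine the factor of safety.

FS = 1.13

With seepage parallel to the slope and the water table at the surface, the effective normal stress on the slip plane uses the buoyant unit weight γ' = γ_sat − γ_w while the driving shear stress uses γ_sat:
FS = [c' + γ' z cos²β tanφ'] / [γ_sat z sinβ cosβ]
γ' = 19.3 − 9.81 = 9.49 kN/m³
Numerator = 9.8 + 9.49·4.5·cos²22.8°·tan34.7° = 9.8 + 9.49·4.5·0.8498·0.6924 = 34.930 kPa
Denominator = 19.3·4.5·sin22.8°·cos22.8° = 19.3·4.5·0.3875·0.9219 = 31.026 kPa
FS = 34.930 / 31.026 = 1.126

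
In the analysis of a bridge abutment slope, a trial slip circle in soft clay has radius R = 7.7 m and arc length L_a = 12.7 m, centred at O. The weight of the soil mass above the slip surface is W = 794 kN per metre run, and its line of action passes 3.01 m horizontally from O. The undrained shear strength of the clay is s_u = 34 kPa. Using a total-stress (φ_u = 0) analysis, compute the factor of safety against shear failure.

FS = 1.39

Taking moments about the centre O, the resisting moment is provided by the undrained shear strength acting along the arc:
M_R = s_u·L_a·R = 34·12.70·7.7 = 3324.9 kN·m/m
M_D = W·d = 794·3.01 = 2389.9 kN·m/m
FS = M_R / M_D = 3324.9 / 2389.9 = 1.391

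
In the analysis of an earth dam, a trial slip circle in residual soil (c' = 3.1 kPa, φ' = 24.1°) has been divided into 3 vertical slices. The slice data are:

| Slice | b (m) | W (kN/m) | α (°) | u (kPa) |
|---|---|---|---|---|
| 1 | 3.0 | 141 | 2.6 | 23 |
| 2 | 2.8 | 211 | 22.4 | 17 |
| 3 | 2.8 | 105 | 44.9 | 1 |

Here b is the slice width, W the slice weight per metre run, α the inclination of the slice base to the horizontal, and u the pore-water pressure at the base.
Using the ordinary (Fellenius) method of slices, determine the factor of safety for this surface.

Ordinary method of slices: FS = Σ[c'·Δl_i + (W_i cosα_i − u_i·Δl_i)·tanφ'] / Σ W_i sinα_i, with Δl_i = b_i / cosα_i.
Slice 1: Δl = 3.0/cos2.6° = 3.003 m; N'_1 = 141·cos2.6° − 23·3.003 = 71.8; c'Δl = 9.31; W sinα = 6.4
Slice 2: Δl = 2.8/cos22.4° = 3.029 m; N'_2 = 211·cos22.4° − 17·3.029 = 143.6; c'Δl = 9.39; W sinα = 80.4
Slice 3: Δl = 2.8/cos44.9° = 3.953 m; N'_3 = 105·cos44.9° − 1·3.953 = 70.4; c'Δl = 12.25; W sinα = 74.1
Σc'Δl = 31.0 kN/m; ΣN' = 285.8 kN/m; ΣW sinα = 160.9 kN/m
Resisting = 31.0 + 285.8·tan24.1° = 31.0 + 127.8 = 158.8 kN/m
FS = 158.8 / 160.9 = 0.987

FS = 0.99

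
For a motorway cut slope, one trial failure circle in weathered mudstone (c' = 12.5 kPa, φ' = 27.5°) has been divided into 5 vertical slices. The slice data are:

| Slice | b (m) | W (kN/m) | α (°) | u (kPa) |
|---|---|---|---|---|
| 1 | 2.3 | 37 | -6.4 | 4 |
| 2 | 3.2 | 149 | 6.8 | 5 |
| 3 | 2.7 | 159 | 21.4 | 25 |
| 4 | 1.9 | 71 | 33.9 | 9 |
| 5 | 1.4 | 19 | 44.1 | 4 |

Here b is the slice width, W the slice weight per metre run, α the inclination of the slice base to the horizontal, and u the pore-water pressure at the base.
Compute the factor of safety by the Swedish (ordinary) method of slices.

FS = 2.44

Ordinary method of slices: FS = Σ[c'·Δl_i + (W_i cosα_i − u_i·Δl_i)·tanφ'] / Σ W_i sinα_i, with Δl_i = b_i / cosα_i.
Slice 1: Δl = 2.3/cos(-6.4°) = 2.314 m; N'_1 = 37·cos(-6.4°) − 4·2.314 = 27.5; c'Δl = 28.93; W sinα = -4.1
Slice 2: Δl = 3.2/cos6.8° = 3.223 m; N'_2 = 149·cos6.8° − 5·3.223 = 131.8; c'Δl = 40.28; W sinα = 17.6
Slice 3: Δl = 2.7/cos21.4° = 2.900 m; N'_3 = 159·cos21.4° − 25·2.900 = 75.5; c'Δl = 36.25; W sinα = 58.0
Slice 4: Δl = 1.9/cos33.9° = 2.289 m; N'_4 = 71·cos33.9° − 9·2.289 = 38.3; c'Δl = 28.61; W sinα = 39.6
Slice 5: Δl = 1.4/cos44.1° = 1.950 m; N'_5 = 19·cos44.1° − 4·1.950 = 5.8; c'Δl = 24.37; W sinα = 13.2
Σc'Δl = 158.4 kN/m; ΣN' = 279.1 kN/m; ΣW sinα = 124.4 kN/m
Resisting = 158.4 + 279.1·tan27.5° = 158.4 + 145.3 = 303.7 kN/m
FS = 303.7 / 124.4 = 2.442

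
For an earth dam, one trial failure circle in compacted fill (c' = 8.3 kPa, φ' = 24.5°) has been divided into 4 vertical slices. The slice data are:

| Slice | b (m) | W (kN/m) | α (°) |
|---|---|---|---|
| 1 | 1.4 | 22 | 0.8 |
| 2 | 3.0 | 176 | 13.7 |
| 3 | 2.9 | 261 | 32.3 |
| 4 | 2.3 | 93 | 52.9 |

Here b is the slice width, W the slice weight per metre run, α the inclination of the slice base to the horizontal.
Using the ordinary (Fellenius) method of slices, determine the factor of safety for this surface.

Ordinary method of slices: FS = Σ[c'·Δl_i + (W_i cosα_i)·tanφ'] / Σ W_i sinα_i, with Δl_i = b_i / cosα_i.
Slice 1: Δl = 1.4/cos0.8° = 1.400 m; N'_1 = 22·cos0.8° = 22.0; c'Δl = 11.62; W sinα = 0.3
Slice 2: Δl = 3.0/cos13.7° = 3.088 m; N'_2 = 176·cos13.7° = 171.0; c'Δl = 25.63; W sinα = 41.7
Slice 3: Δl = 2.9/cos32.3° = 3.431 m; N'_3 = 261·cos32.3° = 220.6; c'Δl = 28.48; W sinα = 139.5
Slice 4: Δl = 2.3/cos52.9° = 3.813 m; N'_4 = 93·cos52.9° = 56.1; c'Δl = 31.65; W sinα = 74.2
Σc'Δl = 97.4 kN/m; ΣN' = 469.7 kN/m; ΣW sinα = 255.6 kN/m
Resisting = 97.4 + 469.7·tan24.5° = 97.4 + 214.1 = 311.4 kN/m
FS = 311.4 / 255.6 = 1.218

FS = 1.22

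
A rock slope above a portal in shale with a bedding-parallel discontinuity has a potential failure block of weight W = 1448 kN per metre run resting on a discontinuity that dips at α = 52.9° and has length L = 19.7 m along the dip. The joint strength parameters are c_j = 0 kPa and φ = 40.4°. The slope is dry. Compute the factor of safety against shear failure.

Resolving the block weight along and normal to the plane and applying the Mohr–Coulomb strength on the joint:
N' = W cosα = 1448·cos52.9° = 873.4 kN/m
Driving force T = W sinα = 1448·sin52.9° = 1154.9 kN/m
Resisting force R = c_j·L + N'·tanφ = 0·19.7 + 873.4·tan40.4° = 0.0 + 743.4 = 743.4 kN/m
FS = R / T = 743.4 / 1154.9 = 0.644

FS = 0.64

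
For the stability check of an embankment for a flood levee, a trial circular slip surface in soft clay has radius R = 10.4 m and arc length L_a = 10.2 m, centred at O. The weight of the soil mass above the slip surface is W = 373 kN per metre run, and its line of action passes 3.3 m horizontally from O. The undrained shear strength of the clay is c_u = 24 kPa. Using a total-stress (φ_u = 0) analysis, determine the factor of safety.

FS = 2.07

Taking moments about the centre O, the resisting moment is provided by the undrained shear strength acting along the arc:
M_R = c_u·L_a·R = 24·10.20·10.4 = 2545.9 kN·m/m
M_D = W·d = 373·3.3 = 1230.9 kN·m/m
FS = M_R / M_D = 2545.9 / 1230.9 = 2.068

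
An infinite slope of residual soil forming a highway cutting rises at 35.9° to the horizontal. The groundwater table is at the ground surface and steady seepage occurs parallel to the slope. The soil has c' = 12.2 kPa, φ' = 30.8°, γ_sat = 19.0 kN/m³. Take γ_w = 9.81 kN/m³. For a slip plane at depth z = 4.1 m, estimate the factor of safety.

FS = 0.73

With seepage parallel to the slope and the water table at the surface, the effective normal stress on the slip plane uses the buoyant unit weight γ' = γ_sat − γ_w while the driving shear stress uses γ_sat:
FS = [c' + γ' z cos²β tanφ'] / [γ_sat z sinβ cosβ]
γ' = 19.0 − 9.81 = 9.19 kN/m³
Numerator = 12.2 + 9.19·4.1·cos²35.9°·tan30.8° = 12.2 + 9.19·4.1·0.6562·0.5961 = 26.938 kPa
Denominator = 19.0·4.1·sin35.9°·cos35.9° = 19.0·4.1·0.5864·0.8100 = 37.001 kPa
FS = 26.938 / 37.001 = 0.728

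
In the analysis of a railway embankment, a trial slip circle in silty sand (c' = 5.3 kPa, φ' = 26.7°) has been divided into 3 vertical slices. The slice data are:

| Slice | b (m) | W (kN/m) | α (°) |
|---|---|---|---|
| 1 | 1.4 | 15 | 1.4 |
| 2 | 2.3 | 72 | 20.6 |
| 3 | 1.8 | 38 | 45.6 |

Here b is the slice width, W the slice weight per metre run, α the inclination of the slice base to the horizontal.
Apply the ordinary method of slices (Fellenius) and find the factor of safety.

Ordinary method of slices: FS = Σ[c'·Δl_i + (W_i cosα_i)·tanφ'] / Σ W_i sinα_i, with Δl_i = b_i / cosα_i.
Slice 1: Δl = 1.4/cos1.4° = 1.400 m; N'_1 = 15·cos1.4° = 15.0; c'Δl = 7.42; W sinα = 0.4
Slice 2: Δl = 2.3/cos20.6° = 2.457 m; N'_2 = 72·cos20.6° = 67.4; c'Δl = 13.02; W sinα = 25.3
Slice 3: Δl = 1.8/cos45.6° = 2.573 m; N'_3 = 38·cos45.6° = 26.6; c'Δl = 13.64; W sinα = 27.1
Σc'Δl = 34.1 kN/m; ΣN' = 109.0 kN/m; ΣW sinα = 52.8 kN/m
Resisting = 34.1 + 109.0·tan26.7° = 34.1 + 54.8 = 88.9 kN/m
FS = 88.9 / 52.8 = 1.682

FS = 1.68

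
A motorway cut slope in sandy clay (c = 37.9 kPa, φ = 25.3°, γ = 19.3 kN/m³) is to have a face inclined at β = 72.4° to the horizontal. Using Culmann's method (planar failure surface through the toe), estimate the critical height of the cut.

Culmann's analysis gives the critical failure plane at α_cr = (β + φ)/2 = (72.4 + 25.3)/2 = 48.9°, and the critical height
H_c = (4c/γ) · sinβ cosφ / [1 − cos(β − φ)]
    = (4·37.9/19.3) · sin72.4°·cos25.3° / [1 − cos(47.1°)]
    = 7.855 · 0.9532·0.9041 / [1 − 0.6807]
    = 7.855 · 0.8618 / 0.3193
    = 21.20 m

H_c = 21.20 m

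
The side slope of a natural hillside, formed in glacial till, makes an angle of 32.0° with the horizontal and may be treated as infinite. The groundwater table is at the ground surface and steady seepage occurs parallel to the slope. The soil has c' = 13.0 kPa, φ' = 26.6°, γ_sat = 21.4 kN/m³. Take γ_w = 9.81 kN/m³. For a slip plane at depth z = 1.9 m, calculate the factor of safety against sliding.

FS = 1.15

With seepage parallel to the slope and the water table at the surface, the effective normal stress on the slip plane uses the buoyant unit weight γ' = γ_sat − γ_w while the driving shear stress uses γ_sat:
FS = [c' + γ' z cos²β tanφ'] / [γ_sat z sinβ cosβ]
γ' = 21.4 − 9.81 = 11.59 kN/m³
Numerator = 13.0 + 11.59·1.9·cos²32.0°·tan26.6° = 13.0 + 11.59·1.9·0.7192·0.5008 = 20.931 kPa
Denominator = 21.4·1.9·sin32.0°·cos32.0° = 21.4·1.9·0.5299·0.8480 = 18.272 kPa
FS = 20.931 / 18.272 = 1.145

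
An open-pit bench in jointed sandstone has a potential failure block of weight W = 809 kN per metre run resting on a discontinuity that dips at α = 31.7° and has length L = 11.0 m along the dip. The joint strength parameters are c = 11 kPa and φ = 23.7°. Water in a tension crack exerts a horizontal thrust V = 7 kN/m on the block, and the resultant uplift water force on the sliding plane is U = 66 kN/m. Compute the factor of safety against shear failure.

Resolving the block weight along and normal to the plane and applying the Mohr–Coulomb strength on the joint:
N' = W cosα − U − V sinα = 809·cos31.7° − 66 − 7·sin31.7° = 618.6 kN/m
Driving force T = W sinα + V cosα = 809·sin31.7° + 7·cos31.7° = 431.1 kN/m
Resisting force R = c·L + N'·tanφ = 11·11.0 + 618.6·tan23.7° = 121.0 + 271.6 = 392.6 kN/m
FS = R / T = 392.6 / 431.1 = 0.911

FS = 0.91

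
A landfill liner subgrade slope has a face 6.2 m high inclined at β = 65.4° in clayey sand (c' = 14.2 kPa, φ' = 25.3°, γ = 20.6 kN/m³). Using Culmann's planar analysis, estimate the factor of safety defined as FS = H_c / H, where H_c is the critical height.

H_c = (4c'/γ) · sinβ cosφ' / [1 − cos(β − φ')]
    = (4·14.2/20.6) · sin65.4°·cos25.3° / [1 − cos40.1°]
    = 2.757 · 0.8220 / 0.2351 = 9.64 m
FS = H_c / H = 9.64 / 6.2 = 1.555

FS = 1.56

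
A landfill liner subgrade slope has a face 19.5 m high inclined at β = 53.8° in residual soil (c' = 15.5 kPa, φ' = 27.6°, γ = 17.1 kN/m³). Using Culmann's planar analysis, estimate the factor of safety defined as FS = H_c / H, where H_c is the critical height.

H_c = (4c'/γ) · sinβ cosφ' / [1 − cos(β − φ')]
    = (4·15.5/17.1) · sin53.8°·cos27.6° / [1 − cos26.2°]
    = 3.626 · 0.7151 / 0.1027 = 25.24 m
FS = H_c / H = 25.24 / 19.5 = 1.294

FS = 1.29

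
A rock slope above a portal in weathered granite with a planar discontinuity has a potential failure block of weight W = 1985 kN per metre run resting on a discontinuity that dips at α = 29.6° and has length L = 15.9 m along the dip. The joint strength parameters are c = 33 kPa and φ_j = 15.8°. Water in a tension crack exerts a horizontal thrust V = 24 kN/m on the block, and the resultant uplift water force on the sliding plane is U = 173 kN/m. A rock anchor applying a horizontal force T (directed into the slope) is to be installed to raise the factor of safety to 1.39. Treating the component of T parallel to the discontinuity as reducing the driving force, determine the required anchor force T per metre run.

T = 320 kN/m

Resolving forces along and normal to the sliding plane, with the horizontal anchor force T adding T·sinα to the effective normal force and T·cosα acting up the plane against the driving force:
FS = [cL + (W cosα − U − V sinα + T sinα) tanφ_j] / [W sinα + V cosα − T cosα]
Without the anchor: N' = 1541.1 kN/m, driving T_d = 1001.3 kN/m, resisting R = 33·15.9 + 1541.1·tan15.8° = 960.8 kN/m, FS = 0.96.
Setting FS = 1.39 and solving for T:
1.39·(1001.3 − T cos29.6°) = 960.8 + T sin29.6°·tan15.8°
T·(sin29.6°·tan15.8° + 1.39·cos29.6°) = 1.39·1001.3 − 960.8
T·(0.4939·0.2830 + 1.39·0.8695) = 1391.9 − 960.8 = 431.1
T·1.3484 = 431.1
T = 319.7 kN/m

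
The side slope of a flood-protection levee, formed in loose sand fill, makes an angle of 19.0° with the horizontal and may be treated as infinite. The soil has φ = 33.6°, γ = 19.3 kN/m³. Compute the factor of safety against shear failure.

FS = 1.93

For a dry cohesionless infinite slope the factor of safety is FS = tanφ / tanβ.
FS = tan33.6° / tan19.0° = 0.6644 / 0.3443 = 1.930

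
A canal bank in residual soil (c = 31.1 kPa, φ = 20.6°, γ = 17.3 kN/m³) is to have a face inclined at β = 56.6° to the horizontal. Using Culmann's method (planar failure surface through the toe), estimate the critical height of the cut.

H_c = 29.42 m

Culmann's analysis gives the critical failure plane at α_cr = (β + φ)/2 = (56.6 + 20.6)/2 = 38.6°, and the critical height
H_c = (4c/γ) · sinβ cosφ / [1 − cos(β − φ)]
    = (4·31.1/17.3) · sin56.6°·cos20.6° / [1 − cos(36.0°)]
    = 7.191 · 0.8348·0.9361 / [1 − 0.8090]
    = 7.191 · 0.7815 / 0.1910
    = 29.42 m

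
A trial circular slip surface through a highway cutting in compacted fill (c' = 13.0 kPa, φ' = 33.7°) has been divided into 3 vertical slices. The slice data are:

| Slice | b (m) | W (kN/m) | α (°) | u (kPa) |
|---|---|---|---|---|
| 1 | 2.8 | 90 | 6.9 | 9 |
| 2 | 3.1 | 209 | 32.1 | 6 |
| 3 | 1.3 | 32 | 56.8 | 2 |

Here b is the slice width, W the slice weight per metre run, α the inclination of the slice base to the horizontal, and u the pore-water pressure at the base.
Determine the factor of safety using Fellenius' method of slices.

Ordinary method of slices: FS = Σ[c'·Δl_i + (W_i cosα_i − u_i·Δl_i)·tanφ'] / Σ W_i sinα_i, with Δl_i = b_i / cosα_i.
Slice 1: Δl = 2.8/cos6.9° = 2.820 m; N'_1 = 90·cos6.9° − 9·2.820 = 64.0; c'Δl = 36.67; W sinα = 10.8
Slice 2: Δl = 3.1/cos32.1° = 3.659 m; N'_2 = 209·cos32.1° − 6·3.659 = 155.1; c'Δl = 47.57; W sinα = 111.1
Slice 3: Δl = 1.3/cos56.8° = 2.374 m; N'_3 = 32·cos56.8° − 2·2.374 = 12.8; c'Δl = 30.86; W sinα = 26.8
Σc'Δl = 115.1 kN/m; ΣN' = 231.8 kN/m; ΣW sinα = 148.7 kN/m
Resisting = 115.1 + 231.8·tan33.7° = 115.1 + 154.6 = 269.7 kN/m
FS = 269.7 / 148.7 = 1.814

FS = 1.81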